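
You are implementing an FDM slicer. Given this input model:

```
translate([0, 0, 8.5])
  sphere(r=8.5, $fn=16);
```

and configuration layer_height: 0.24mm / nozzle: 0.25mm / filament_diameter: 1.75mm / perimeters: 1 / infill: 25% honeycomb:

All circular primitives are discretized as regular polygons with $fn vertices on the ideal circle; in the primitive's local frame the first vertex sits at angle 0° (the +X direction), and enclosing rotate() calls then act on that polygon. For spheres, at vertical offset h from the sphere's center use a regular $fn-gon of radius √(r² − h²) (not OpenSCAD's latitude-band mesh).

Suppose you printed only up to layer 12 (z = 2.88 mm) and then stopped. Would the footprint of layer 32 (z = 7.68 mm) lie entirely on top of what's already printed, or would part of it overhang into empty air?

part overhangs

Compare the two slices. At z = 2.88: the r=8.5 sphere contributes a regular 16-gon of circumradius √(8.5²−5.62²) = 6.377 (area = (16/2)·6.377²·sin(360°/16) = 124.50 mm²). At z = 7.68: the r=8.5 sphere slices to a regular 16-gon of circumradius 8.460 (√(r²−h²) with h=0.82 from center) (area = (16/2)·8.460²·sin(360°/16) = 219.13 mm²). Checking containment: at z = 7.68 the cross-section extends beyond the z = 2.88 cross-section by about 94.64 mm².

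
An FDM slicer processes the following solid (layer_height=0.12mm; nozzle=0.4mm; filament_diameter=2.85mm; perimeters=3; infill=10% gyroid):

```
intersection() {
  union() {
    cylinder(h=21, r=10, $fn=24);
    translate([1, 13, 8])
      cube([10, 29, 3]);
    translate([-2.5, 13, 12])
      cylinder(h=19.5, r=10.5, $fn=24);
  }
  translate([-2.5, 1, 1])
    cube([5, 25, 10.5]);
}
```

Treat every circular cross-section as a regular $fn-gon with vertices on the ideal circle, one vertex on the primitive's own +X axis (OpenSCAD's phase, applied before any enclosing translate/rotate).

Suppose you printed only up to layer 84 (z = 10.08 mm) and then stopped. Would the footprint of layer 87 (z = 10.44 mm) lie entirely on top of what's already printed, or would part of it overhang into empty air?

entirely on top

Compare the two slices. At z = 10.08: the cylinder: section is a regular 24-gon, circumradius r=10 (area = (24/2)·10.000²·sin(360°/24) = 310.58 mm²); the cube at (1, 13) is present — its section is the full 10×29 rectangle (area 290.00 mm²); the cylinder at (-2.5, 13) is not intersected at this z (z outside [12, 31.5]); Taking the union: the 2 present regions are separate (no shared area or edge), so areas and boundary lengths simply add and each stays a separate island — area = 600.58 mm²; the cube at (-2.5, 1) is present — its section is the full 5×25 rectangle (area 125.00 mm²); After intersecting: the 5×25 cube at (-2.5, 1) partially overlaps that combined region; clipping to the common part keeps 63.68 mm² — area = 63.68 mm². At z = 10.44: the r=10 cylinder contributes a regular 24-gon of circumradius 10 (area = (24/2)·10.000²·sin(360°/24) = 310.58 mm²); the cube at (1, 13) is present — its section is the full 10×29 rectangle (area 290.00 mm²); the cylinder at (-2.5, 13) is absent (z outside [12, 31.5]); Combining (union): the 2 present regions are separate (no shared area or edge), so areas and boundary lengths simply add and each stays a separate island — area = 600.58 mm²; the cube at (-2.5, 1) is present — its section is the full 5×25 rectangle (area 125.00 mm²); After intersecting: the 5×25 cube at (-2.5, 1) partially overlaps that combined region; clipping to the common part keeps 63.68 mm² — area = 63.68 mm². Checking containment: the cross-section at z = 10.44 is a subset of the cross-section at z = 10.08.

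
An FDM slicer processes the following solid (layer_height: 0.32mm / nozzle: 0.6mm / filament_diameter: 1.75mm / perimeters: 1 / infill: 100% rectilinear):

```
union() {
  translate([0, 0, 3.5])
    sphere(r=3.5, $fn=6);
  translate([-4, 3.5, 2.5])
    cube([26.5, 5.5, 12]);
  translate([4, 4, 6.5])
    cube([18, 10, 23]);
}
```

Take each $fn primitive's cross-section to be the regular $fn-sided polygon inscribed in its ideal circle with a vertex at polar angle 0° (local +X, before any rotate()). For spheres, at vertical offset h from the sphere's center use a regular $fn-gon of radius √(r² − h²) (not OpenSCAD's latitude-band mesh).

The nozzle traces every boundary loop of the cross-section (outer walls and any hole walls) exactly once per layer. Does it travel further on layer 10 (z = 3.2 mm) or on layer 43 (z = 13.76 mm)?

Layer 10 (z = 3.2): the sphere: section is a regular 6-gon, circumradius = √(r²−h²) = √(3.5²−0.3²) = 3.487 (perimeter = 2·6·3.487·sin(180°/6) = 20.92 mm); the 26.5×5.5 cube at (-4, 3.5) contributes its full rectangle (perimeter 64.00 mm); the cube at (4, 4) does not reach this height (z outside [6.5, 29.5]); Merging all regions: the 2 present regions are separate (no shared area or edge), so areas and boundary lengths simply add and each stays a separate island — boundary = 84.92 mm. So its perimeter = 84.92 mm. Layer 43 (z = 13.76): the sphere is absent (|z−center|=10.260 > r=3.5); the cube at (-4, 3.5) is present — its section is the full 26.5×5.5 rectangle (perimeter 64.00 mm); the 18×10 cube at (4, 4) contributes its full rectangle (perimeter 56.00 mm); Taking the union: the regions partially overlap (shared area 90.00 mm²), so the edge portions inside another operand are dropped and the merged outline is re-measured after clipping — boundary = 74.00 mm. So its perimeter = 74.00 mm. Layer 10 is larger (84.92 vs 74.00 mm).

layer 10 (z = 3.2 mm)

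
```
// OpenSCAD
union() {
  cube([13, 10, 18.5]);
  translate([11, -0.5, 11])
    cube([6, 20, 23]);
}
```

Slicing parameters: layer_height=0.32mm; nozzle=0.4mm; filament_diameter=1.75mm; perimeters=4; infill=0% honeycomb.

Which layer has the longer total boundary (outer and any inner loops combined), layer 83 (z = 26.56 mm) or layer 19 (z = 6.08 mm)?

Layer 83 (z = 26.56): the cube is not intersected at this z (z outside [0, 18.5]); the cube at (11, -0.5) (footprint 6×20) is included at this height (perimeter 52.00 mm); Taking the union: only the 6×20 cube at (11, -0.5) is present, so the union is just that shape — boundary = 52.00 mm. So its perimeter = 52.00 mm. Layer 19 (z = 6.08): the cube (footprint 13×10) is included at this height (perimeter 46.00 mm); the cube at (11, -0.5) is absent (z outside [11, 34]); Merging all regions: only the 13×10 cube is present, so the union is just that shape — boundary = 46.00 mm. So its perimeter = 46.00 mm. Layer 83 is larger (52.00 vs 46.00 mm).

layer 83 (z = 26.56 mm)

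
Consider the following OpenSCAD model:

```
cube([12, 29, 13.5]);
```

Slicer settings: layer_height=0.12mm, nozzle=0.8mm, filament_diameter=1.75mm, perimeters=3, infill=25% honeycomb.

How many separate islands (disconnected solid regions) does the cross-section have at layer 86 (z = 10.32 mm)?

At z = 10.32 mm: the cube (footprint 12×29) is included at this height. Overall, the cross-section is a single solid region. Island count = 1.

1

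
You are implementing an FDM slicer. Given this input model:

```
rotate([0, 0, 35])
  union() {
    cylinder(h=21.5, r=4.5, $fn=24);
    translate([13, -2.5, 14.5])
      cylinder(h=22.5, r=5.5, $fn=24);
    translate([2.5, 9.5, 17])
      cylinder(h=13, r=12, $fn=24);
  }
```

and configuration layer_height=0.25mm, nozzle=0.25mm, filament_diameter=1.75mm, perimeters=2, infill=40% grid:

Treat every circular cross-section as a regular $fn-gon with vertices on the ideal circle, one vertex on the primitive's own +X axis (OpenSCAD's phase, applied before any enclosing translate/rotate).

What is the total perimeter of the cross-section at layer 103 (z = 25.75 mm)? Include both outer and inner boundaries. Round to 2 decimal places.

At z = 25.75 mm: the cylinder is not intersected at this z (z outside [0, 21.5]); the cylinder at (13, -2.5): section is a regular 24-gon, circumradius r=5.5 (perimeter = 2·24·5.500·sin(180°/24) = 34.46 mm); the r=12 cylinder at (2.5, 9.5) contributes a regular 24-gon of circumradius 12 (perimeter = 2·24·12.000·sin(180°/24) = 75.18 mm); Taking the union: the regions partially overlap (shared area 6.27 mm²), so the edge portions inside another operand are dropped and the merged outline is re-measured after clipping — boundary = 96.40 mm; (whole slice rotated 35° about Z — lengths, areas and connectivity unchanged). Overall, the cross-section is a single solid region. Total boundary length (outer) = 96.40 mm.

96.40 mm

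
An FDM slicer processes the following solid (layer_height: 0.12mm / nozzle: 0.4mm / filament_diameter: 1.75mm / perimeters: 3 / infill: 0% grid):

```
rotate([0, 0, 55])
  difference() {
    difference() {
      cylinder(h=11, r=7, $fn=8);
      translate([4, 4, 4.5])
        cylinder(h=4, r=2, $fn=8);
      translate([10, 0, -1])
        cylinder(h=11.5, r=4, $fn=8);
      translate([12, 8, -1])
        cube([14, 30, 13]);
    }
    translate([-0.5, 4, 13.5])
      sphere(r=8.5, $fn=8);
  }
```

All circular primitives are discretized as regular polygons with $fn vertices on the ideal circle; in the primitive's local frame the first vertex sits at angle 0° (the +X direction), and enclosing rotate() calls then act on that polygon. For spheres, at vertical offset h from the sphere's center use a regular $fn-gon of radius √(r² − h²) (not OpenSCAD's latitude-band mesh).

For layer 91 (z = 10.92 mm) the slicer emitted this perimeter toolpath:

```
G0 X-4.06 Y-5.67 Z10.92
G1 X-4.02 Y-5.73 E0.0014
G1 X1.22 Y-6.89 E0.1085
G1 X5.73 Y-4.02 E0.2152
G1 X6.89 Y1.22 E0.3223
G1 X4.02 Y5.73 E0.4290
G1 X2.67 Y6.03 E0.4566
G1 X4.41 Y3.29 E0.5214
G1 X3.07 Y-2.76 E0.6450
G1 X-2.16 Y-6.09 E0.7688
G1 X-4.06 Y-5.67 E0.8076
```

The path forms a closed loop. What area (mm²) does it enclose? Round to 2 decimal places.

Apply the shoelace formula to the sequence of (X, Y) vertices; enclosed area = 35.36 mm².

35.36 mm²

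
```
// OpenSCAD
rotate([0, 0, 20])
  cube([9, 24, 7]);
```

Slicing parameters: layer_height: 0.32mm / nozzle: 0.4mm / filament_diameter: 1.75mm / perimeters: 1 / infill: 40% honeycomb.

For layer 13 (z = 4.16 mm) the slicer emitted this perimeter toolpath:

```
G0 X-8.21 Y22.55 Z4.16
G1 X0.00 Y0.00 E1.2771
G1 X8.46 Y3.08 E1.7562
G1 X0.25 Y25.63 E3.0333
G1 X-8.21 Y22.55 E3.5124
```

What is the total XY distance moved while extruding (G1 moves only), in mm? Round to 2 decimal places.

66.00 mm

Sum the Euclidean lengths of each G1 segment: total = 66.00 mm.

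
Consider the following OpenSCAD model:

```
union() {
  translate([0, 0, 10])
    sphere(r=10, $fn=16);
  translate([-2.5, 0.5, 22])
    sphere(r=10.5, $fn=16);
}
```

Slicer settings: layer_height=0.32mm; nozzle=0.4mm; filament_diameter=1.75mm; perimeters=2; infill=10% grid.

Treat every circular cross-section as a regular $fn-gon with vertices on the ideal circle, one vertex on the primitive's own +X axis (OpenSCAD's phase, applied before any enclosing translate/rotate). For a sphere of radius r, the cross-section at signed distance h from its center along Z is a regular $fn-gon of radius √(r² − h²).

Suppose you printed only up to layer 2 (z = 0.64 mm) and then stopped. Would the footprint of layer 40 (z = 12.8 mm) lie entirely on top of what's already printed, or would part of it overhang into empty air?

Compare the two slices. At z = 0.64: the r=10 sphere slices to a regular 16-gon of circumradius 3.520 (√(r²−h²) with h=9.36 from center) (area = (16/2)·3.520²·sin(360°/16) = 37.93 mm²); the sphere at (-2.5, 0.5) does not reach this height (|z−center|=21.360 > r=10.5); Merging all regions: only the r=10 sphere is present, so the union is just that shape — area = 37.93 mm². At z = 12.8: the sphere: section is a regular 16-gon, circumradius = √(r²−h²) = √(10²−2.8²) = 9.600 (area = (16/2)·9.600²·sin(360°/16) = 282.14 mm²); the r=10.5 sphere at (-2.5, 0.5) contributes a regular 16-gon of circumradius √(10.5²−9.2²) = 5.061 (area = (16/2)·5.061²·sin(360°/16) = 78.40 mm²); Combining (union): the r=10.5 sphere at (-2.5, 0.5) lies entirely inside the r=10 sphere, so the union is just the r=10 sphere — area = 282.14 mm². Checking containment: at z = 12.8 the cross-section extends beyond the z = 0.64 cross-section by about 244.21 mm².

part overhangs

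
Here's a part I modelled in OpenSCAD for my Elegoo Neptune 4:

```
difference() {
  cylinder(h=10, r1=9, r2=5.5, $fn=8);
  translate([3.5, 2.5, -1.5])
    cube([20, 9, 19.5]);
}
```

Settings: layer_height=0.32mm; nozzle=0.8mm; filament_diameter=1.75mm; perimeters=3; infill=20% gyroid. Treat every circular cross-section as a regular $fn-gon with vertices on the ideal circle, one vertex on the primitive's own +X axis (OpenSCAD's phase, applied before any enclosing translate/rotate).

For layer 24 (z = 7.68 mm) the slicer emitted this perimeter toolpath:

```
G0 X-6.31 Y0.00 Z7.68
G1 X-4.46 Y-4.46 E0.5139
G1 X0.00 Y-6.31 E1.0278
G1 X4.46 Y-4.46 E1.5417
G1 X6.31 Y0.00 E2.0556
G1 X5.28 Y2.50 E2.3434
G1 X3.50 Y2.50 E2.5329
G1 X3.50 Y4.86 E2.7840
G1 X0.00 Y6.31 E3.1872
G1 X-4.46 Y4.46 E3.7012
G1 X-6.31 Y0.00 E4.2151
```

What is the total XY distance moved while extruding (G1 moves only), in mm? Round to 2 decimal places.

Sum the Euclidean lengths of each G1 segment: total = 39.60 mm.

39.60 mm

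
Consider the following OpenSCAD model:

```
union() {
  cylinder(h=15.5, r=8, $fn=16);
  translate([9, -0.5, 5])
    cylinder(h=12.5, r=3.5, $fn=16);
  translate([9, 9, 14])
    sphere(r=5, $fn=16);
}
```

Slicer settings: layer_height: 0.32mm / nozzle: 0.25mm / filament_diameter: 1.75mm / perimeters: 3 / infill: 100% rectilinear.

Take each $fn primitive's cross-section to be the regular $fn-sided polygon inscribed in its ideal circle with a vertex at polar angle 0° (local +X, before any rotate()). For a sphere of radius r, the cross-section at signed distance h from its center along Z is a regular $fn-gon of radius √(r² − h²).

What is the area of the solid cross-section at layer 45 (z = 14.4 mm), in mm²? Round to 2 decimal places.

At z = 14.4 mm: the r=8 cylinder contributes a regular 16-gon of circumradius 8 (area = (16/2)·8.000²·sin(360°/16) = 195.93 mm²); the r=3.5 cylinder at (9, -0.5) contributes a regular 16-gon of circumradius 3.5 (area = (16/2)·3.500²·sin(360°/16) = 37.50 mm²); the r=5 sphere at (9, 9) slices to a regular 16-gon of circumradius 4.984 (√(r²−h²) with h=0.4 from center) (area = (16/2)·4.984²·sin(360°/16) = 76.05 mm²); Taking the union: the regions partially overlap — summed areas 309.48 mm² minus the doubly-counted overlap 9.99 mm² gives 299.50 mm² — area = 299.50 mm². Overall, the cross-section is a single solid region. Net area = 299.50 mm².

299.50 mm²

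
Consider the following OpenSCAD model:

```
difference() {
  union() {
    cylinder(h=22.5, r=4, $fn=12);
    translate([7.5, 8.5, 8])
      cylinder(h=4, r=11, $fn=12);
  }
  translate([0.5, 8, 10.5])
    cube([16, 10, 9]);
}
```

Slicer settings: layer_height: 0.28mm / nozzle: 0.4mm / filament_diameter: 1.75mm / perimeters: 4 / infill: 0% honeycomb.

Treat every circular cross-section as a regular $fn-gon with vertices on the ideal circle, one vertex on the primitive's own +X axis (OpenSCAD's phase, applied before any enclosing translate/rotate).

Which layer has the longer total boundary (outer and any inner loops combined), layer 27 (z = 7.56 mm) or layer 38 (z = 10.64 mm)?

layer 38 (z = 10.64 mm)

Layer 27 (z = 7.56): the r=4 cylinder gives a regular 12-gon of circumradius 4 (constant along its height) (perimeter = 2·12·4.000·sin(180°/12) = 24.85 mm); the cylinder at (7.5, 8.5) does not reach this height (z outside [8, 12]); Merging all regions: only the r=4 cylinder is present, so the union is just that shape — boundary = 24.85 mm; the cube at (0.5, 8) is absent (z outside [10.5, 19.5]); Subtracting the remaining from the first: none of the subtracted shapes is present at this height, so that combined region is unchanged — boundary = 24.85 mm. So its perimeter = 24.85 mm. Layer 38 (z = 10.64): the cylinder: section is a regular 12-gon, circumradius r=4 (perimeter = 2·12·4.000·sin(180°/12) = 24.85 mm); the r=11 cylinder at (7.5, 8.5) gives a regular 12-gon of circumradius 11 (constant along its height) (perimeter = 2·12·11.000·sin(180°/12) = 68.33 mm); Combining (union): the regions partially overlap (shared area 17.89 mm²), so the edge portions inside another operand are dropped and the merged outline is re-measured after clipping — boundary = 75.50 mm; the 16×10 cube at (0.5, 8) contributes its full rectangle (perimeter 52.00 mm); Subtracting the remaining from the first: starting from that combined region, the 16×10 cube at (0.5, 8) partially overlaps it — only the 152.88 mm² overlap (of its 160.00 mm²) is removed, clipping the outline — boundary = 110.61 mm. So its perimeter = 110.61 mm. Layer 38 is larger (110.61 vs 24.85 mm).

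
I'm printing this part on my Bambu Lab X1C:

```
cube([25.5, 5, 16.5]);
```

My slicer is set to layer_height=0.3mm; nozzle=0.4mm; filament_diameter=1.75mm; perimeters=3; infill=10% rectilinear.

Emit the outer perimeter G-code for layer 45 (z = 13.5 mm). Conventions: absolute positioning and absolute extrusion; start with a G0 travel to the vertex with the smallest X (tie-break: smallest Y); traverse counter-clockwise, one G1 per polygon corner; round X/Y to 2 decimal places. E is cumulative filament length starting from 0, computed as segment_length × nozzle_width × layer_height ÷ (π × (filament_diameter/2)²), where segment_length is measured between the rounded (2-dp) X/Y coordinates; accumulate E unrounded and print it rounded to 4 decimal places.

At z = 13.5 mm: the 25.5×5 cube contributes its full rectangle. The outline is a single polygon with 4 vertices. Extrusion per mm of travel: 0.4 × 0.3 / (π × 0.875²) = 0.049890. Accumulating E over each segment gives final E = 3.0433.

G0 X0.00 Y0.00 Z13.50
G1 X25.50 Y0.00 E1.2722
G1 X25.50 Y5.00 E1.5217
G1 X0.00 Y5.00 E2.7939
G1 X0.00 Y0.00 E3.0433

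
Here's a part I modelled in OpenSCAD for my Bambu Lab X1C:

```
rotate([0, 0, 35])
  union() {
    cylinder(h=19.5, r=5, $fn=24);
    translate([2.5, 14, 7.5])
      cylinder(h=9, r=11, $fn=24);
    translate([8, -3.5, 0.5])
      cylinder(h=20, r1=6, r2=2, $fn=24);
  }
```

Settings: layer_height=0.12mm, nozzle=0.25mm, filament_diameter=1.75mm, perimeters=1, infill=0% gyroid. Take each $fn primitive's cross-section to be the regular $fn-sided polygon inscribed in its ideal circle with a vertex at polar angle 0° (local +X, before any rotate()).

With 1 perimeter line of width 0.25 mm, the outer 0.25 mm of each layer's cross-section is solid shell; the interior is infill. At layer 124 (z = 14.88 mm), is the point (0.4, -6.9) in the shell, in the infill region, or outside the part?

At z = 14.88 mm: the cylinder: section is a regular 24-gon, circumradius r=5; the r=11 cylinder at (2.5, 14) contributes a regular 24-gon of circumradius 11; the cone at (8, -3.5) (r1=6→r2=2) has section circumradius 3.124 here — a regular 24-gon; Combining (union): the regions partially overlap (shared area 7.42 mm²), so overlapping operands fuse into one piece — 2 connected regions; (rotated 35° about Z; rotation is an isometry so areas/perimeters/island counts are preserved). Overall, the cross-section has 2 separate islands. Undo the 35° rotation: the query point maps to (-3.630, -5.882) in the un-rotated model frame. The nearest boundary edge runs (-1.29, -4.83)→(-2.50, -4.33); distance from the point to it = 1.92 mm. The point is not inside any of the regions above, so it lies outside the cross-section (1.92 mm from the nearest boundary).

outside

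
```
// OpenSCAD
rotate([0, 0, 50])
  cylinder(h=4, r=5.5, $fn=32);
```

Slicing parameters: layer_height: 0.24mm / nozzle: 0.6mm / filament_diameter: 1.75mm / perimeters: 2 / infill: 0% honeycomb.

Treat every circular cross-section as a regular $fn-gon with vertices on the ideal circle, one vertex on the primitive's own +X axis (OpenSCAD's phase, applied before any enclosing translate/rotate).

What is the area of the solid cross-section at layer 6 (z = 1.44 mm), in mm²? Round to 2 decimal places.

At z = 1.44 mm: the r=5.5 cylinder contributes a regular 32-gon of circumradius 5.5 (area = (32/2)·5.500²·sin(360°/32) = 94.42 mm²); (whole slice rotated 50° about Z — lengths, areas and connectivity unchanged). Overall, the cross-section is a single solid region. Net area = 94.42 mm².

94.42 mm²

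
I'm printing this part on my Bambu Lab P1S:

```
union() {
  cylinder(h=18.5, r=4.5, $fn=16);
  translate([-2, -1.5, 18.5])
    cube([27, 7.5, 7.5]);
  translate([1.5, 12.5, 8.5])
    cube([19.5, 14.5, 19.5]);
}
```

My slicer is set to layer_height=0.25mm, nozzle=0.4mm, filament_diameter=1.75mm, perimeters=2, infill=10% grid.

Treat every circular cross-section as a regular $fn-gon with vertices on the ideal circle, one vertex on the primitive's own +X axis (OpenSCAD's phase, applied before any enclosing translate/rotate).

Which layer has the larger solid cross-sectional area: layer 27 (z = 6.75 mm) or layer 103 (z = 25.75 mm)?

layer 103 (z = 25.75 mm)

Layer 27 (z = 6.75): the cylinder: section is a regular 16-gon, circumradius r=4.5 (area = (16/2)·4.500²·sin(360°/16) = 61.99 mm²); the cube at (-2, -1.5) is absent (z outside [18.5, 26]); the cube at (1.5, 12.5) does not reach this height (z outside [8.5, 28]); Taking the union: only the r=4.5 cylinder is present, so the union is just that shape — area = 61.99 mm². So its area = 61.99 mm². Layer 103 (z = 25.75): the cylinder is absent (z outside [0, 18.5]); the 27×7.5 cube at (-2, -1.5) contributes its full rectangle (area 202.50 mm²); the cube at (1.5, 12.5) (footprint 19.5×14.5) is included at this height (area 282.75 mm²); Taking the union: the 2 present regions are separate (no shared area or edge), so areas and boundary lengths simply add and each stays a separate island — area = 485.25 mm². So its area = 485.25 mm². Layer 103 is larger (485.25 vs 61.99 mm²).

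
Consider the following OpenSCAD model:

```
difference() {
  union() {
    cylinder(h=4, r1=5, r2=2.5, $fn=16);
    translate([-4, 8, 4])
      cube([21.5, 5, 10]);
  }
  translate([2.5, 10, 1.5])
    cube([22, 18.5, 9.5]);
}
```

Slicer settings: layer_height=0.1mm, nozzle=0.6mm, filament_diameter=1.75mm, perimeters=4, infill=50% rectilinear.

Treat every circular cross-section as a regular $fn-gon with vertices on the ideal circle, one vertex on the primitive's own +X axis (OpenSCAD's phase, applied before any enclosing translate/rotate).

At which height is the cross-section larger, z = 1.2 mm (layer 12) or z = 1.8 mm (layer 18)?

Layer 12 (z = 1.2): the cone contributes a regular 16-gon of circumradius 4.250 (interpolated between r1=5 and r2=2.5 at t=0.300) (area = (16/2)·4.250²·sin(360°/16) = 55.30 mm²); the cube at (-4, 8) is absent (z outside [4, 14]); Merging all regions: only the cone is present, so the union is just that shape — area = 55.30 mm²; the cube at (2.5, 10) is absent (z outside [1.5, 11]); Taking the first minus the rest: none of the subtracted shapes is present at this height, so that combined region is unchanged — area = 55.30 mm². So its area = 55.30 mm². Layer 18 (z = 1.8): the cone contributes a regular 16-gon of circumradius 3.875 (interpolated between r1=5 and r2=2.5 at t=0.450) (area = (16/2)·3.875²·sin(360°/16) = 45.97 mm²); the cube at (-4, 8) does not reach this height (z outside [4, 14]); Combining (union): only the cone is present, so the union is just that shape — area = 45.97 mm²; the cube at (2.5, 10) (footprint 22×18.5) is included at this height (area 407.00 mm²); Taking the first minus the rest: starting from the result so far (45.97 mm²), the 22×18.5 cube at (2.5, 10) misses the remaining region (no effect) — area = 45.97 mm². So its area = 45.97 mm². Layer 12 is larger (55.30 vs 45.97 mm²).

layer 12 (z = 1.2 mm)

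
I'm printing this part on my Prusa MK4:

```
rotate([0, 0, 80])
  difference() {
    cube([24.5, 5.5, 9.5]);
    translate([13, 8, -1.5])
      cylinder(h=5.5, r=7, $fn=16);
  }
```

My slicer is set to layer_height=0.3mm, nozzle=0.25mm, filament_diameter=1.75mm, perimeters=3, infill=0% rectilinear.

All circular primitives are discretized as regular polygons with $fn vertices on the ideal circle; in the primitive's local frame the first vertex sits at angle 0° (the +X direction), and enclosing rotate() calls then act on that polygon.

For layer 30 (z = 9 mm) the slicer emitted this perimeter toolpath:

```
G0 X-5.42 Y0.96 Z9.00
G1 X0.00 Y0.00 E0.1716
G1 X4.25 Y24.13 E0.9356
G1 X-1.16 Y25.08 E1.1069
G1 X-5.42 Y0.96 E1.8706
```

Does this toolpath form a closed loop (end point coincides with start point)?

Start point (G0): (-5.42, 0.96). End point (last G1): the path returns to the start — closed.

yes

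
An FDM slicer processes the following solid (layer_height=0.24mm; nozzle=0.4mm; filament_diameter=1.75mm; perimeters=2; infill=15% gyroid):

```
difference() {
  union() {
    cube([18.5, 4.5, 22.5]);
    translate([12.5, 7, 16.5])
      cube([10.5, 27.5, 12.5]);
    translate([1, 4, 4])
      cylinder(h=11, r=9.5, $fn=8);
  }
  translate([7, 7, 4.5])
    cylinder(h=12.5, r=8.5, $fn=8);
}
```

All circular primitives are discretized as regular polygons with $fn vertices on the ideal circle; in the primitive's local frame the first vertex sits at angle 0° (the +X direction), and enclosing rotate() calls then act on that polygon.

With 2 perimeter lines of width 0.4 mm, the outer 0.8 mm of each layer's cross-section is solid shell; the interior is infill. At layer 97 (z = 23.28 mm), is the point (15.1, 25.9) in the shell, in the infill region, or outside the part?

infill

At z = 23.28 mm: the cube does not reach this height (z outside [0, 22.5]); the cube at (12.5, 7) (footprint 10.5×27.5) is included at this height; the cylinder at (1, 4) is not intersected at this z (z outside [4, 15]); Merging all regions: only the 10.5×27.5 cube at (12.5, 7) is present, so the union is just that shape — 1 connected region; the cylinder at (7, 7) is absent (z outside [4.5, 17]); Subtracting the remaining from the first: none of the subtracted shapes is present at this height, so that combined region is unchanged — 1 connected region. Overall, the cross-section is a single solid region. The nearest boundary edge runs (12.50, 34.50)→(12.50, 7.00); distance from the point to it = 2.60 mm. The point is inside the cross-section and 2.60 mm from the nearest boundary — more than the 0.8 mm shell width (2 × 0.4), so it's in the infill interior.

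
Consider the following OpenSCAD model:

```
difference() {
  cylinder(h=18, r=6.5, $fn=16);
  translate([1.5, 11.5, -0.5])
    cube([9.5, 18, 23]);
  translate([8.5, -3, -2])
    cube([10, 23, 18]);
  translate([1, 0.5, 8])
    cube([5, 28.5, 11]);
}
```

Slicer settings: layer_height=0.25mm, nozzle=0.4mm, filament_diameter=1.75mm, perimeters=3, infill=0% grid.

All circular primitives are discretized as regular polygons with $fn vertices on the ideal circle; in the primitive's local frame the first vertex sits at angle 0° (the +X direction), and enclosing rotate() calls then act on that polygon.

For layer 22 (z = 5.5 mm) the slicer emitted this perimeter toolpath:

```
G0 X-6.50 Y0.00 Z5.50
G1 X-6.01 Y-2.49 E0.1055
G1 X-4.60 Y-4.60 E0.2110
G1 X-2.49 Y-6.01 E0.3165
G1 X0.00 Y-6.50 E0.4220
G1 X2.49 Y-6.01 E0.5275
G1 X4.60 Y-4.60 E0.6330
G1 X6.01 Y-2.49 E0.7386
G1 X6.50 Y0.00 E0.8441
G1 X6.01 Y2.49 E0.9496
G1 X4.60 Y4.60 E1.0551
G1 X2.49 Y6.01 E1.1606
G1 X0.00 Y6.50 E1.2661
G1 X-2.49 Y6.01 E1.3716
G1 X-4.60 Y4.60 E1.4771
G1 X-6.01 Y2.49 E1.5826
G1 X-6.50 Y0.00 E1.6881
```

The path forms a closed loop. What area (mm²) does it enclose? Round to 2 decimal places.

Apply the shoelace formula to the sequence of (X, Y) vertices; enclosed area = 129.51 mm².

129.51 mm²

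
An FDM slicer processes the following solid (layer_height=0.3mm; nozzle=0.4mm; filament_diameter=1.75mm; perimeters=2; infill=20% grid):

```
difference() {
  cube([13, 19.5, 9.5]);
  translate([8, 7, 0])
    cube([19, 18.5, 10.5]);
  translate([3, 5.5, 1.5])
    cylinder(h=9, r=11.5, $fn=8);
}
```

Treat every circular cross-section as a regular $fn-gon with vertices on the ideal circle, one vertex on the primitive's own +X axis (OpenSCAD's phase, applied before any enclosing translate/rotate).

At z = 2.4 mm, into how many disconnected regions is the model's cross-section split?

2

At z = 2.4 mm: the 13×19.5 cube contributes its full rectangle; the cube at (8, 7) (footprint 19×18.5) is included at this height; the cylinder at (3, 5.5): section is a regular 8-gon, circumradius r=11.5; After the difference (first − rest): starting from the 13×19.5 cube, the 19×18.5 cube at (8, 7) partially overlaps it — only the 62.50 mm² overlap (of its 351.50 mm²) is removed, clipping the outline; the r=11.5 cylinder at (3, 5.5) partially overlaps it — only the 163.23 mm² overlap (of its 374.06 mm²) is removed, clipping the outline — 2 connected regions. The result has 2 disconnected regions.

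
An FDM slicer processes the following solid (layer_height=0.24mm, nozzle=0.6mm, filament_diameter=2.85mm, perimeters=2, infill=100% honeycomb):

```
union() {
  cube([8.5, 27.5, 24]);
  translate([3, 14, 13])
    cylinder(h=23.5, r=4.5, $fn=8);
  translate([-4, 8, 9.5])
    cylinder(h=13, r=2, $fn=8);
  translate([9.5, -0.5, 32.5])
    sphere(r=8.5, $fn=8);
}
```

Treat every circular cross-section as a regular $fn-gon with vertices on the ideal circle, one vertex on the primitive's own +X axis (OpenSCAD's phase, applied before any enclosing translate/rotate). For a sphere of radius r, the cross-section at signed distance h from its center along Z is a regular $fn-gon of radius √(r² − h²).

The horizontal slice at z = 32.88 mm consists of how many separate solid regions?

2

At z = 32.88 mm: the cube does not reach this height (z outside [0, 24]); the r=4.5 cylinder at (3, 14) contributes a regular 8-gon of circumradius 4.5; the cylinder at (-4, 8) is not intersected at this z (z outside [9.5, 22.5]); the sphere at (9.5, -0.5): section is a regular 8-gon, circumradius = √(r²−h²) = √(8.5²−0.38²) = 8.492; Merging all regions: the 2 present regions are separate (no shared area or edge), so areas and boundary lengths simply add and each stays a separate island — 2 connected regions. The result has 2 disconnected regions.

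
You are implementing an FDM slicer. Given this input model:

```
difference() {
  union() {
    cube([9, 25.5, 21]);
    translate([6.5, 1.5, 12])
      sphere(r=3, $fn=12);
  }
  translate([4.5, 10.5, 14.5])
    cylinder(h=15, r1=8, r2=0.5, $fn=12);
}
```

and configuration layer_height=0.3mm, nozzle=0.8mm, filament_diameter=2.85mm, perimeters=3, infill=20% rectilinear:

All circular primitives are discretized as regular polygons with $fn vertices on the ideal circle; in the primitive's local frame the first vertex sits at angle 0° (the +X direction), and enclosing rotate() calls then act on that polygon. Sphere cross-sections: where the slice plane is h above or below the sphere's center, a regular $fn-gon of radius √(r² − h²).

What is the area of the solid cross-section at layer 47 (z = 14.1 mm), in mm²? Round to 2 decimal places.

230.70 mm²

At z = 14.1 mm: the 9×25.5 cube contributes its full rectangle (area 229.50 mm²); the r=3 sphere at (6.5, 1.5) slices to a regular 12-gon of circumradius 2.142 (√(r²−h²) with h=2.1 from center) (area = (12/2)·2.142²·sin(360°/12) = 13.77 mm²); Taking the union: the regions partially overlap — summed areas 243.27 mm² minus the doubly-counted overlap 12.57 mm² gives 230.70 mm² — area = 230.70 mm²; the cone at (4.5, 10.5) is absent (z outside [14.5, 29.5]); After the difference (first − rest): none of the subtracted shapes is present at this height, so the result so far is unchanged — area = 230.70 mm². Overall, the cross-section is a single solid region. Net area = 230.70 mm².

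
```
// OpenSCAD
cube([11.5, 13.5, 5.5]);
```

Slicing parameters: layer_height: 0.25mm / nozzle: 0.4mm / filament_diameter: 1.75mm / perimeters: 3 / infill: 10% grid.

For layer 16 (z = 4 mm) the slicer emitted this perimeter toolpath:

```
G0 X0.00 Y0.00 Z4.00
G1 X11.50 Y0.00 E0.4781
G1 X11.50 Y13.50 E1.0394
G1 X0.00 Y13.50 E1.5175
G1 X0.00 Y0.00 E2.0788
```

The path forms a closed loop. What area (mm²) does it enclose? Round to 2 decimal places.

155.25 mm²

Apply the shoelace formula to the sequence of (X, Y) vertices; enclosed area = 155.25 mm².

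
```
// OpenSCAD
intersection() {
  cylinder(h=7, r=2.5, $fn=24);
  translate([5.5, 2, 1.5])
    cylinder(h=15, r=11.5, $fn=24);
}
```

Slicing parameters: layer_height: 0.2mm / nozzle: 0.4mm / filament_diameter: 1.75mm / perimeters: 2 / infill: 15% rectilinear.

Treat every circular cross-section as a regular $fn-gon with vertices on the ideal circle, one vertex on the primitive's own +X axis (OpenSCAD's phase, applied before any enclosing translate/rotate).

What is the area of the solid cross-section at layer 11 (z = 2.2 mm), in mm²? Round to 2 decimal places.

At z = 2.2 mm: the r=2.5 cylinder gives a regular 24-gon of circumradius 2.5 (constant along its height) (area = (24/2)·2.500²·sin(360°/24) = 19.41 mm²); the r=11.5 cylinder at (5.5, 2) gives a regular 24-gon of circumradius 11.5 (constant along its height) (area = (24/2)·11.500²·sin(360°/24) = 410.75 mm²); Keeping only the common overlap: the r=2.5 cylinder lies inside the r=11.5 cylinder at (5.5, 2), so it is kept whole — area = 19.41 mm². Overall, the cross-section is a single solid region. Net area = 19.41 mm².

19.41 mm²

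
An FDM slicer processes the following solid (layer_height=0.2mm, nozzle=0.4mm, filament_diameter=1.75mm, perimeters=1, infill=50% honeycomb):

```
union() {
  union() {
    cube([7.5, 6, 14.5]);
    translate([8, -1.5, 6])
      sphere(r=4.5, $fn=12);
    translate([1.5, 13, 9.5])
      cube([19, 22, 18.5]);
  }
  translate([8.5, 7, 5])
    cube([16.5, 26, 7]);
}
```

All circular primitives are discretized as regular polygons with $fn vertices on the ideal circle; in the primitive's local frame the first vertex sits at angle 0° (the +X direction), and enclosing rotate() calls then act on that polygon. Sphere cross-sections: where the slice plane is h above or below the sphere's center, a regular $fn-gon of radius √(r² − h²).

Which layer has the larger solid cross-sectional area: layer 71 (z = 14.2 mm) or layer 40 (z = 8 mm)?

layer 40 (z = 8 mm)

Layer 71 (z = 14.2): the cube is present — its section is the full 7.5×6 rectangle (area 45.00 mm²); the sphere at (8, -1.5) is not intersected at this z (|z−center|=8.200 > r=4.5); the cube at (1.5, 13) (footprint 19×22) is included at this height (area 418.00 mm²); Merging all regions: the 2 present regions are separate (no shared area or edge), so areas and boundary lengths simply add and each stays a separate island — area = 463.00 mm²; the cube at (8.5, 7) does not reach this height (z outside [5, 12]); Merging all regions: only that combined region is present, so the union is just that shape — area = 463.00 mm². So its area = 463.00 mm². Layer 40 (z = 8): the cube is present — its section is the full 7.5×6 rectangle (area 45.00 mm²); the sphere at (8, -1.5): section is a regular 12-gon, circumradius = √(r²−h²) = √(4.5²−2²) = 4.031 (area = (12/2)·4.031²·sin(360°/12) = 48.75 mm²); the cube at (1.5, 13) is not intersected at this z (z outside [9.5, 28]); Merging all regions: the regions partially overlap — summed areas 93.75 mm² minus the doubly-counted overlap 5.21 mm² gives 88.54 mm² — area = 88.54 mm²; the 16.5×26 cube at (8.5, 7) contributes its full rectangle (area 429.00 mm²); Taking the union: the 2 present regions are separate (no shared area or edge), so areas and boundary lengths simply add and each stays a separate island — area = 517.54 mm². So its area = 517.54 mm². Layer 40 is larger (517.54 vs 463.00 mm²).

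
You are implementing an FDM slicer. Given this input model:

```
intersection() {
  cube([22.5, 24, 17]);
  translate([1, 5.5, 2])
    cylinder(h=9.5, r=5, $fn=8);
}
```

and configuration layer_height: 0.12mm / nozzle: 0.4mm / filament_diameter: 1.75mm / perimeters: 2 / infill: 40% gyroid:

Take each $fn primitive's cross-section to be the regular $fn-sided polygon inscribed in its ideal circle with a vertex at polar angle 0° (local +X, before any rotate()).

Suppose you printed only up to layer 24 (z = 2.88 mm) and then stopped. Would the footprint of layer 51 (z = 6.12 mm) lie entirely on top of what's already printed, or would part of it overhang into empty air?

entirely on top

Compare the two slices. At z = 2.88: the 22.5×24 cube contributes its full rectangle (area 540.00 mm²); the r=5 cylinder at (1, 5.5) gives a regular 8-gon of circumradius 5 (constant along its height) (area = (8/2)·5.000²·sin(360°/8) = 70.71 mm²); After intersecting: the r=5 cylinder at (1, 5.5) partially overlaps the 22.5×24 cube; clipping to the common part keeps 44.94 mm² — area = 44.94 mm². At z = 6.12: the 22.5×24 cube contributes its full rectangle (area 540.00 mm²); the cylinder at (1, 5.5): section is a regular 8-gon, circumradius r=5 (area = (8/2)·5.000²·sin(360°/8) = 70.71 mm²); After intersecting: the r=5 cylinder at (1, 5.5) partially overlaps the 22.5×24 cube; clipping to the common part keeps 44.94 mm² — area = 44.94 mm². Checking containment: the cross-section at z = 6.12 is a subset of the cross-section at z = 2.88.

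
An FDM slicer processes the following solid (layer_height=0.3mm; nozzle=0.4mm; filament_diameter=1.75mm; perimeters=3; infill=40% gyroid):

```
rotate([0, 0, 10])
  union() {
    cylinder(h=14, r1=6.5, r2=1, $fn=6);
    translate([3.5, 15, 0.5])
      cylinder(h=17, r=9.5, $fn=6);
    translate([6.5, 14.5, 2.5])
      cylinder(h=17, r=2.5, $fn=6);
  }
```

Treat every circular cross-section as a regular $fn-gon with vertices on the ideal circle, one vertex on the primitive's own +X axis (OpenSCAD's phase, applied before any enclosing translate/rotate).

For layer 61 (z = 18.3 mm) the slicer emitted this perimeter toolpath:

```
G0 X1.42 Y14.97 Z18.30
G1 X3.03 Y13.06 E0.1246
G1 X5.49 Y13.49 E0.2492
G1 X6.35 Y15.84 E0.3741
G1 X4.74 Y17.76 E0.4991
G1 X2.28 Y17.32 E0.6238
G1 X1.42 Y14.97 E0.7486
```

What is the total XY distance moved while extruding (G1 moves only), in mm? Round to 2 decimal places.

15.00 mm

Sum the Euclidean lengths of each G1 segment: total = 15.00 mm.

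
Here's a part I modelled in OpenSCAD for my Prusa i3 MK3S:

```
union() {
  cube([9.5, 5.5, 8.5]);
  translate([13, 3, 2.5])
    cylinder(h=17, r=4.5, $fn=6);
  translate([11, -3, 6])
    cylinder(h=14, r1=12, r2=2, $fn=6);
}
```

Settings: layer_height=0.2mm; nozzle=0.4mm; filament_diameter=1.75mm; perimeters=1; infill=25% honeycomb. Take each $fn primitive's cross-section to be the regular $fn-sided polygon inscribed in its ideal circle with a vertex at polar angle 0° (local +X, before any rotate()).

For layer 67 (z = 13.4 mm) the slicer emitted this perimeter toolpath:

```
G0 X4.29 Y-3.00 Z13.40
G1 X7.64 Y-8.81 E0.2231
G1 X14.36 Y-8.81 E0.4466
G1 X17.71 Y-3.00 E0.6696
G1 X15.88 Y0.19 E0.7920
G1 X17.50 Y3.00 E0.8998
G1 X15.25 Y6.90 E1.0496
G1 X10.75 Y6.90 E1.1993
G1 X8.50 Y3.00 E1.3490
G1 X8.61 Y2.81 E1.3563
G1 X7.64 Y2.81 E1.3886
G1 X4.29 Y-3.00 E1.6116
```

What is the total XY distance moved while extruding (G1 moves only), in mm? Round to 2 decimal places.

Sum the Euclidean lengths of each G1 segment: total = 48.46 mm.

48.46 mm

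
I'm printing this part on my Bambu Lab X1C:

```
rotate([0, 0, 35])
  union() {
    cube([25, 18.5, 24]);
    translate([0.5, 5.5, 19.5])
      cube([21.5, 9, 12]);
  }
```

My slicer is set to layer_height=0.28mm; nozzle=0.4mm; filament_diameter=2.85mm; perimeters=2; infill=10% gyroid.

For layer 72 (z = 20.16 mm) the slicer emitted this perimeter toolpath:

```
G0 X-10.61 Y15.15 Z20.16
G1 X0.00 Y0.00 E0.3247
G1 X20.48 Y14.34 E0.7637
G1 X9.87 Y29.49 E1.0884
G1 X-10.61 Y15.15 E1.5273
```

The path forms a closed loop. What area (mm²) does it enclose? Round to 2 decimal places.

462.42 mm²

Apply the shoelace formula to the sequence of (X, Y) vertices; enclosed area = 462.42 mm².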